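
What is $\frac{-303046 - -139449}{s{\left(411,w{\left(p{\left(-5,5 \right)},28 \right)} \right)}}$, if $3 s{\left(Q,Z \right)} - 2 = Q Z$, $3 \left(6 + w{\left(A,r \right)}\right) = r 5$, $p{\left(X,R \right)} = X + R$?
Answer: $- \frac{23371}{796} \approx -29.361$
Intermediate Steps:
$p{\left(X,R \right)} = R + X$
$w{\left(A,r \right)} = -6 + \frac{5 r}{3}$ ($w{\left(A,r \right)} = -6 + \frac{r 5}{3} = -6 + \frac{5 r}{3}$)
$s{\left(Q,Z \right)} = \frac{2}{3} + \frac{Q Z}{3}$
$\frac{-303046 - -139449}{s{\left(411,w{\left(p{\left(-5,5 \right)},28 \right)} \right)}} = \frac{-303046 - -139449}{\frac{2}{3} + \frac{1}{3} \cdot 411 \left(-6 + \frac{5}{3} \cdot 28\right)} = \frac{-303046 + 139449}{\frac{2}{3} + \frac{1}{3} \cdot 411 \left(-6 + \frac{140}{3}\right)} = - \frac{163597}{\frac{2}{3} + \frac{1}{3} \cdot 411 \cdot \frac{122}{3}} = - \frac{163597}{\frac{2}{3} + \frac{16714}{3}} = - \frac{163597}{5572} = \left(-163597\right) \frac{1}{5572} = - \frac{23371}{796}$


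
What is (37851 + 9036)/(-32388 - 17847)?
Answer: -15629/16745 ≈ -0.93335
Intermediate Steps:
(37851 + 9036)/(-32388 - 17847) = 46887/(-50235) = 46887*(-1/50235) = -15629/16745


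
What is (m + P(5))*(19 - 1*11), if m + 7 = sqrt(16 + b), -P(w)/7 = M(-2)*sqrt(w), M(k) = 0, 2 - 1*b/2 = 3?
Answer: -56 + 8*sqrt(14) ≈ -26.067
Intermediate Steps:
b = -2 (b = 4 - 2*3 = 4 - 6 = -2)
P(w) = 0 (P(w) = -0*sqrt(w) = -7*0 = 0)
m = -7 + sqrt(14) (m = -7 + sqrt(16 - 2) = -7 + sqrt(14) ≈ -3.2583)
(m + P(5))*(19 - 1*11) = ((-7 + sqrt(14)) + 0)*(19 - 1*11) = (-7 + sqrt(14))*(19 - 11) = (-7 + sqrt(14))*8 = -56 + 8*sqrt(14)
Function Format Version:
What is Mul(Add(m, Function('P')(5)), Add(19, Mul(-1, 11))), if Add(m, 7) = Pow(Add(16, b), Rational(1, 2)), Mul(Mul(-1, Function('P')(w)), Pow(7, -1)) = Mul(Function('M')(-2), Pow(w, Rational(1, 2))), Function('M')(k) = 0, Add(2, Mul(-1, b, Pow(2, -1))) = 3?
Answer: Add(-56, Mul(8, Pow(14, Rational(1, 2)))) ≈ -26.067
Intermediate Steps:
b = -2 (b = Add(4, Mul(-2, 3)) = Add(4, -6) = -2)
Function('P')(w) = 0 (Function('P')(w) = Mul(-7, Mul(0, Pow(w, Rational(1, 2)))) = Mul(-7, 0) = 0)
m = Add(-7, Pow(14, Rational(1, 2))) (m = Add(-7, Pow(Add(16, -2), Rational(1, 2))) = Add(-7, Pow(14, Rational(1, 2))) ≈ -3.2583)
Mul(Add(m, Function('P')(5)), Add(19, Mul(-1, 11))) = Mul(Add(Add(-7, Pow(14, Rational(1, 2))), 0), Add(19, Mul(-1, 11))) = Mul(Add(-7, Pow(14, Rational(1, 2))), Add(19, -11)) = Mul(Add(-7, Pow(14, Rational(1, 2))), 8) = Add(-56, Mul(8, Pow(14, Rational(1, 2))))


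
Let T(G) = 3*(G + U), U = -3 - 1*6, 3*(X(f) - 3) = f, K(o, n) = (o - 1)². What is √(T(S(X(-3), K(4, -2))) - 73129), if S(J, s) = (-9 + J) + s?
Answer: 5*I*√2926 ≈ 270.46*I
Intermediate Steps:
K(o, n) = (-1 + o)²
X(f) = 3 + f/3
U = -9 (U = -3 - 6 = -9)
S(J, s) = -9 + J + s
T(G) = -27 + 3*G (T(G) = 3*(G - 9) = 3*(-9 + G) = -27 + 3*G)
√(T(S(X(-3), K(4, -2))) - 73129) = √((-27 + 3*(-9 + (3 + (⅓)*(-3)) + (-1 + 4)²)) - 73129) = √((-27 + 3*(-9 + (3 - 1) + 3²)) - 73129) = √((-27 + 3*(-9 + 2 + 9)) - 73129) = √((-27 + 3*2) - 73129) = √((-27 + 6) - 73129) = √(-21 - 73129) = √(-73150) = 5*I*√2926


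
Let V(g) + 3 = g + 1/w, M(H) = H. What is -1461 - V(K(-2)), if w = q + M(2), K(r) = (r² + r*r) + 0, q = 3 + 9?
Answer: -20525/14 ≈ -1466.1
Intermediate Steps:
q = 12
K(r) = 2*r² (K(r) = (r² + r²) + 0 = 2*r² + 0 = 2*r²)
w = 14 (w = 12 + 2 = 14)
V(g) = -41/14 + g (V(g) = -3 + (g + 1/14) = -3 + (1/14 + g) = -41/14 + g)
-1461 - V(K(-2)) = -1461 - (-41/14 + 2*(-2)²) = -1461 - (-41/14 + 2*4) = -1461 - (-41/14 + 8) = -1461 - 1*71/14 = -1461 - 71/14 = -20525/14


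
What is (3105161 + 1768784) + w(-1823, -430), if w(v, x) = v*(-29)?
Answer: 4926812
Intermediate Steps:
w(v, x) = -29*v
(3105161 + 1768784) + w(-1823, -430) = (3105161 + 1768784) - 29*(-1823) = 4873945 + 52867 = 4926812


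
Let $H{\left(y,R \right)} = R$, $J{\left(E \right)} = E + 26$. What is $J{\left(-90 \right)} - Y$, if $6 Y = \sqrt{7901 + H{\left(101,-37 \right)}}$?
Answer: $-64 - \frac{\sqrt{1966}}{3} \approx -78.78$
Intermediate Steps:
$J{\left(E \right)} = 26 + E$
$Y = \frac{\sqrt{1966}}{3}$ ($Y = \frac{\sqrt{7901 - 37}}{6} = \frac{\sqrt{7864}}{6} = \frac{2 \sqrt{1966}}{6} = \frac{\sqrt{1966}}{3} \approx 14.78$)
$J{\left(-90 \right)} - Y = \left(26 - 90\right) - \frac{\sqrt{1966}}{3} = -64 - \frac{\sqrt{1966}}{3}$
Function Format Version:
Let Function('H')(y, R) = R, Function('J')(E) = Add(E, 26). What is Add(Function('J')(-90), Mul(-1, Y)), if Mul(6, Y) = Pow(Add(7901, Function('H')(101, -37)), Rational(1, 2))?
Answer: Add(-64, Mul(Rational(-1, 3), Pow(1966, Rational(1, 2)))) ≈ -78.780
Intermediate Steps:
Function('J')(E) = Add(26, E)
Y = Mul(Rational(1, 3), Pow(1966, Rational(1, 2))) (Y = Mul(Rational(1, 6), Pow(Add(7901, -37), Rational(1, 2))) = Mul(Rational(1, 6), Pow(7864, Rational(1, 2))) = Mul(Rational(1, 6), Mul(2, Pow(1966, Rational(1, 2)))) = Mul(Rational(1, 3), Pow(1966, Rational(1, 2))) ≈ 14.780)
Add(Function('J')(-90), Mul(-1, Y)) = Add(Add(26, -90), Mul(-1, Mul(Rational(1, 3), Pow(1966, Rational(1, 2))))) = Add(-64, Mul(Rational(-1, 3), Pow(1966, Rational(1, 2))))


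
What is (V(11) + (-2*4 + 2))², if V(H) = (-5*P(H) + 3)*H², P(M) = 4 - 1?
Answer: 2125764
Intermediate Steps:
P(M) = 3
V(H) = -12*H² (V(H) = (-5*3 + 3)*H² = (-15 + 3)*H² = -12*H²)
(V(11) + (-2*4 + 2))² = (-12*11² + (-2*4 + 2))² = (-12*121 + (-8 + 2))² = (-1452 - 6)² = (-1458)² = 2125764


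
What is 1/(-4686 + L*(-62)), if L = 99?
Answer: -1/10824 ≈ -9.2387e-5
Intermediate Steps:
1/(-4686 + L*(-62)) = 1/(-4686 + 99*(-62)) = 1/(-4686 - 6138) = 1/(-10824) = -1/10824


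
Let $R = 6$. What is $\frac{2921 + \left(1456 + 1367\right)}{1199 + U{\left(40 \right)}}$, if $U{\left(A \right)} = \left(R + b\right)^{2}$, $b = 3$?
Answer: $\frac{359}{80} \approx 4.4875$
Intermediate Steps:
$U{\left(A \right)} = 81$ ($U{\left(A \right)} = \left(6 + 3\right)^{2} = 9^{2} = 81$)
$\frac{2921 + \left(1456 + 1367\right)}{1199 + U{\left(40 \right)}} = \frac{2921 + \left(1456 + 1367\right)}{1199 + 81} = \frac{2921 + 2823}{1280} = 5744 \cdot \frac{1}{1280} = \frac{359}{80}$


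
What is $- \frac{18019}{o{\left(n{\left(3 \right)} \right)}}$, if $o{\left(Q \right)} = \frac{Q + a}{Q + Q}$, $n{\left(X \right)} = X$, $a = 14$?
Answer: $- \frac{108114}{17} \approx -6359.6$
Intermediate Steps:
$o{\left(Q \right)} = \frac{14 + Q}{2 Q}$ ($o{\left(Q \right)} = \frac{Q + 14}{Q + Q} = \frac{14 + Q}{2 Q}$)
$- \frac{18019}{o{\left(n{\left(3 \right)} \right)}} = - \frac{18019}{\frac{1}{2} \cdot \frac{1}{3} \left(14 + 3\right)} = - \frac{18019}{\frac{1}{2} \cdot \frac{1}{3} \cdot 17} = - \frac{18019}{\frac{17}{6}} = \left(-18019\right) \frac{6}{17} = - \frac{108114}{17}$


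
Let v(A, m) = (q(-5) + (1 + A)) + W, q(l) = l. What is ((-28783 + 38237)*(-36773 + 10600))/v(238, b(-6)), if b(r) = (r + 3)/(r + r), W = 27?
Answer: -8532398/9 ≈ -9.4804e+5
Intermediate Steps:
b(r) = (3 + r)/(2*r) (b(r) = (3 + r)/((2*r)) = (3 + r)*(1/(2*r)) = (3 + r)/(2*r))
v(A, m) = 23 + A (v(A, m) = (-5 + (1 + A)) + 27 = (-4 + A) + 27 = 23 + A)
((-28783 + 38237)*(-36773 + 10600))/v(238, b(-6)) = ((-28783 + 38237)*(-36773 + 10600))/(23 + 238) = (9454*(-26173))/261 = -247439542*1/261 = -8532398/9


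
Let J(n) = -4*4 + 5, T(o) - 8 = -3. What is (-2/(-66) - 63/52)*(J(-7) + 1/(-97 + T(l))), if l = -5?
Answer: 2053351/157872 ≈ 13.006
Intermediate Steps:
T(o) = 5 (T(o) = 8 - 3 = 5)
J(n) = -11 (J(n) = -16 + 5 = -11)
(-2/(-66) - 63/52)*(J(-7) + 1/(-97 + T(l))) = (-2/(-66) - 63/52)*(-11 + 1/(-97 + 5)) = (-2*(-1/66) - 63*1/52)*(-11 + 1/(-92)) = (1/33 - 63/52)*(-11 - 1/92) = -2027/1716*(-1013/92) = 2053351/157872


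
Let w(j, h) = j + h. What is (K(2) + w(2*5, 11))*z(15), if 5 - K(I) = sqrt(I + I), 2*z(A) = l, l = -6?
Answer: -72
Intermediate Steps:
z(A) = -3 (z(A) = (1/2)*(-6) = -3)
K(I) = 5 - sqrt(2)*sqrt(I) (K(I) = 5 - sqrt(I + I) = 5 - sqrt(2*I) = 5 - sqrt(2)*sqrt(I))
w(j, h) = h + j
(K(2) + w(2*5, 11))*z(15) = ((5 - sqrt(2)*sqrt(2)) + (11 + 2*5))*(-3) = ((5 - 2) + (11 + 10))*(-3) = (3 + 21)*(-3) = 24*(-3) = -72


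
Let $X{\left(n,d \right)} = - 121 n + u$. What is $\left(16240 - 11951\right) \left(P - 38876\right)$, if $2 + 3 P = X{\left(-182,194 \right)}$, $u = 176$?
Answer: $- \frac{405018848}{3} \approx -1.3501 \cdot 10^{8}$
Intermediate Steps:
$X{\left(n,d \right)} = 176 - 121 n$ ($X{\left(n,d \right)} = - 121 n + 176 = 176 - 121 n$)
$P = \frac{22196}{3}$ ($P = - \frac{2}{3} + \frac{176 - -22022}{3} = - \frac{2}{3} + \frac{176 + 22022}{3} = - \frac{2}{3} + \frac{1}{3} \cdot 22198 = - \frac{2}{3} + \frac{22198}{3} = \frac{22196}{3} \approx 7398.7$)
$\left(16240 - 11951\right) \left(P - 38876\right) = \left(16240 - 11951\right) \left(\frac{22196}{3} - 38876\right) = \left(16240 - 11951\right) \left(- \frac{94432}{3}\right) = 4289 \left(- \frac{94432}{3}\right) = - \frac{405018848}{3}$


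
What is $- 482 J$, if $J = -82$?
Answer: $39524$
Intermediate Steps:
$- 482 J = \left(-482\right) \left(-82\right) = 39524$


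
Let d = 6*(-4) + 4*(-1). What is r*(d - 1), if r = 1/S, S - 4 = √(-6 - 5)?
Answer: -116/27 + 29*I*√11/27 ≈ -4.2963 + 3.5623*I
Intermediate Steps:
S = 4 + I*√11 (S = 4 + √(-6 - 5) = 4 + √(-11) = 4 + I*√11 ≈ 4.0 + 3.3166*I)
r = 1/(4 + I*√11) ≈ 0.14815 - 0.12284*I
d = -28 (d = -24 - 4 = -28)
r*(d - 1) = (4/27 - I*√11/27)*(-28 - 1) = (4/27 - I*√11/27)*(-29) = -116/27 + 29*I*√11/27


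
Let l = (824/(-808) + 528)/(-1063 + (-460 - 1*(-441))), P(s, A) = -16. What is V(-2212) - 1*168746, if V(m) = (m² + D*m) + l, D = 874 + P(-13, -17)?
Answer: 308863881939/109282 ≈ 2.8263e+6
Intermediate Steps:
D = 858 (D = 874 - 16 = 858)
l = -53225/109282 (l = (824*(-1/808) + 528)/(-1063 + (-460 + 441)) = (-103/101 + 528)/(-1063 - 19) = (53225/101)/(-1082) = (53225/101)*(-1/1082) = -53225/109282 ≈ -0.48704)
V(m) = -53225/109282 + m² + 858*m (V(m) = (m² + 858*m) - 53225/109282 = -53225/109282 + m² + 858*m)
V(-2212) - 1*168746 = (-53225/109282 + (-2212)² + 858*(-2212)) - 1*168746 = (-53225/109282 + 4892944 - 1897896) - 168746 = 327304782311/109282 - 168746 = 308863881939/109282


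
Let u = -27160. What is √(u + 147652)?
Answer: 6*√3347 ≈ 347.12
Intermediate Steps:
√(u + 147652) = √(-27160 + 147652) = √120492 = 6*√3347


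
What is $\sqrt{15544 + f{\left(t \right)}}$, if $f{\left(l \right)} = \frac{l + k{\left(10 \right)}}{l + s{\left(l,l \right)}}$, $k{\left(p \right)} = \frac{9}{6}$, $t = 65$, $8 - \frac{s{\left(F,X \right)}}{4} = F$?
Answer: $\frac{\sqrt{1651910786}}{326} \approx 124.67$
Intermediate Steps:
$s{\left(F,X \right)} = 32 - 4 F$
$k{\left(p \right)} = \frac{3}{2}$ ($k{\left(p \right)} = 9 \cdot \frac{1}{6} = \frac{3}{2}$)
$f{\left(l \right)} = \frac{\frac{3}{2} + l}{32 - 3 l}$ ($f{\left(l \right)} = \frac{l + \frac{3}{2}}{l - \left(-32 + 4 l\right)} = \frac{\frac{3}{2} + l}{32 - 3 l}$)
$\sqrt{15544 + f{\left(t \right)}} = \sqrt{15544 + \frac{-3 - 130}{2 \left(-32 + 3 \cdot 65\right)}} = \sqrt{15544 + \frac{-3 - 130}{2 \left(-32 + 195\right)}} = \sqrt{15544 + \frac{1}{2} \cdot \frac{1}{163} \left(-133\right)} = \sqrt{15544 - \frac{133}{326}} = \sqrt{\frac{5067211}{326}} = \frac{\sqrt{1651910786}}{326}$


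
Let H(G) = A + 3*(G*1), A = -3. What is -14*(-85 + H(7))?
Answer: 938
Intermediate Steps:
H(G) = -3 + 3*G (H(G) = -3 + 3*(G*1) = -3 + 3*G)
-14*(-85 + H(7)) = -14*(-85 + (-3 + 3*7)) = -14*(-85 + (-3 + 21)) = -14*(-85 + 18) = -14*(-67) = 938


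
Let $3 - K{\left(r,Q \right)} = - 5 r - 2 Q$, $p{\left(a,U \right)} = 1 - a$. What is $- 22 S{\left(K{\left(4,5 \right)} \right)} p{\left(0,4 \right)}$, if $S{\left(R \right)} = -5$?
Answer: $110$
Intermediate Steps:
$K{\left(r,Q \right)} = 3 + 2 Q + 5 r$ ($K{\left(r,Q \right)} = 3 - \left(- 5 r - 2 Q\right) = 3 + \left(2 Q + 5 r\right) = 3 + 2 Q + 5 r$)
$- 22 S{\left(K{\left(4,5 \right)} \right)} p{\left(0,4 \right)} = \left(-22\right) \left(-5\right) \left(1 - 0\right) = 110 \left(1 + 0\right) = 110 \cdot 1 = 110$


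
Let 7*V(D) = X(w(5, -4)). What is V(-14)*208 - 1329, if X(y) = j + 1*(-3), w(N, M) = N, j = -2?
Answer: -10343/7 ≈ -1477.6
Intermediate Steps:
X(y) = -5 (X(y) = -2 + 1*(-3) = -2 - 3 = -5)
V(D) = -5/7 (V(D) = (⅐)*(-5) = -5/7)
V(-14)*208 - 1329 = -5/7*208 - 1329 = -1040/7 - 1329 = -10343/7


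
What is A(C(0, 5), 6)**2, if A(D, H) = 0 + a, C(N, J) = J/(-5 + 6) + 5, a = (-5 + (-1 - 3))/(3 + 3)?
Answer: 9/4 ≈ 2.2500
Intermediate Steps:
a = -3/2 (a = (-5 - 4)/6 = -9*1/6 = -3/2 ≈ -1.5000)
C(N, J) = 5 + J (C(N, J) = J/1 + 5 = 1*J + 5 = J + 5 = 5 + J)
A(D, H) = -3/2 (A(D, H) = 0 - 3/2 = -3/2)
A(C(0, 5), 6)**2 = (-3/2)**2 = 9/4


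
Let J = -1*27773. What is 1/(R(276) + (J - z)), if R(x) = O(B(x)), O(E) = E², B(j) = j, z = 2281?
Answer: 1/46122 ≈ 2.1682e-5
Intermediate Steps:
J = -27773
R(x) = x²
1/(R(276) + (J - z)) = 1/(276² + (-27773 - 1*2281)) = 1/(76176 + (-27773 - 2281)) = 1/(76176 - 30054) = 1/46122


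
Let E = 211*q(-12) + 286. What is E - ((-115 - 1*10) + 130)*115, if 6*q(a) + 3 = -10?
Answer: -4477/6 ≈ -746.17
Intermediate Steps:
q(a) = -13/6 (q(a) = -½ + (⅙)*(-10) = -½ - 5/3 = -13/6)
E = -1027/6 (E = 211*(-13/6) + 286 = -2743/6 + 286 = -1027/6 ≈ -171.17)
E - ((-115 - 1*10) + 130)*115 = -1027/6 - ((-115 - 1*10) + 130)*115 = -1027/6 - ((-115 - 10) + 130)*115 = -1027/6 - (-125 + 130)*115 = -1027/6 - 5*115 = -1027/6 - 1*575 = -1027/6 - 575 = -4477/6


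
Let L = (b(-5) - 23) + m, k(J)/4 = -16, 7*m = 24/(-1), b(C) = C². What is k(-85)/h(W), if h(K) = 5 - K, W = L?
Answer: -448/45 ≈ -9.9556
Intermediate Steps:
m = -24/7 (m = (24/(-1))/7 = (24*(-1))/7 = (⅐)*(-24) = -24/7 ≈ -3.4286)
k(J) = -64 (k(J) = 4*(-16) = -64)
L = -10/7 (L = ((-5)² - 23) - 24/7 = (25 - 23) - 24/7 = 2 - 24/7 = -10/7 ≈ -1.4286)
W = -10/7 ≈ -1.4286
k(-85)/h(W) = -64/(5 - 1*(-10/7)) = -64/(5 + 10/7) = -64/45/7 = -64*7/45 = -448/45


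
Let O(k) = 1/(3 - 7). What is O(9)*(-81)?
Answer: 81/4 ≈ 20.250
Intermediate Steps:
O(k) = -¼ (O(k) = 1/(-4) = -¼)
O(9)*(-81) = -¼*(-81) = 81/4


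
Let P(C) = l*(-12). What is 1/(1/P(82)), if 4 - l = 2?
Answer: -24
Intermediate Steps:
l = 2 (l = 4 - 1*2 = 4 - 2 = 2)
P(C) = -24 (P(C) = 2*(-12) = -24)
1/(1/P(82)) = 1/(1/(-24)) = 1/(-1/24) = -24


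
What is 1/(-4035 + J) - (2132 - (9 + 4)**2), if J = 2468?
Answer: -3076022/1567 ≈ -1963.0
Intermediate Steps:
1/(-4035 + J) - (2132 - (9 + 4)**2) = 1/(-4035 + 2468) - (2132 - (9 + 4)**2) = 1/(-1567) - (2132 - 1*13**2) = -1/1567 - (2132 - 1*169) = -1/1567 - (2132 - 169) = -1/1567 - 1*1963 = -1/1567 - 1963 = -3076022/1567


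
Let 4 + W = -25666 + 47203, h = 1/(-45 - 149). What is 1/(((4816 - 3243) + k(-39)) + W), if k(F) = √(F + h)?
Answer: 4482564/103574131351 - I*√1467998/103574131351 ≈ 4.3279e-5 - 1.1698e-8*I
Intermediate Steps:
h = -1/194 (h = 1/(-194) = -1/194 ≈ -0.0051546)
W = 21533 (W = -4 + (-25666 + 47203) = -4 + 21537 = 21533)
k(F) = √(-1/194 + F) (k(F) = √(F - 1/194) = √(-1/194 + F))
1/(((4816 - 3243) + k(-39)) + W) = 1/(((4816 - 3243) + √(-194 + 37636*(-39))/194) + 21533) = 1/((1573 + √(-194 - 1467804)/194) + 21533) = 1/((1573 + √(-1467998)/194) + 21533) = 1/((1573 + (I*√1467998)/194) + 21533) = 1/((1573 + I*√1467998/194) + 21533) = 1/(23106 + I*√1467998/194)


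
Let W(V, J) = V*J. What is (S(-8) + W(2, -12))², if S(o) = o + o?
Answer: 1600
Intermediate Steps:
S(o) = 2*o
W(V, J) = J*V
(S(-8) + W(2, -12))² = (2*(-8) - 12*2)² = (-16 - 24)² = (-40)² = 1600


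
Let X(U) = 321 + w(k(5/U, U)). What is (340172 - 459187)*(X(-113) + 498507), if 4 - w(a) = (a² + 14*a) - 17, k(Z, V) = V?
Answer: -58039092930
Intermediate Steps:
w(a) = 21 - a² - 14*a (w(a) = 4 - ((a² + 14*a) - 17) = 4 - (-17 + a² + 14*a) = 4 + (17 - a² - 14*a) = 21 - a² - 14*a)
X(U) = 342 - U² - 14*U (X(U) = 321 + (21 - U² - 14*U) = 342 - U² - 14*U)
(340172 - 459187)*(X(-113) + 498507) = (340172 - 459187)*((342 - 1*(-113)² - 14*(-113)) + 498507) = -119015*((342 - 1*12769 + 1582) + 498507) = -119015*((342 - 12769 + 1582) + 498507) = -119015*(-10845 + 498507) = -119015*487662 = -58039092930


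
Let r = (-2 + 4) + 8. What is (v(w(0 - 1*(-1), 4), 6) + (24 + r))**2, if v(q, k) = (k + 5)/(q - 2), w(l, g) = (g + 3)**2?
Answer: 2588881/2209 ≈ 1172.0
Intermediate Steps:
r = 10 (r = 2 + 8 = 10)
w(l, g) = (3 + g)**2
v(q, k) = (5 + k)/(-2 + q)
(v(w(0 - 1*(-1), 4), 6) + (24 + r))**2 = ((5 + 6)/(-2 + (3 + 4)**2) + (24 + 10))**2 = (11/(-2 + 7**2) + 34)**2 = (11/(-2 + 49) + 34)**2 = (11/47 + 34)**2 = (1609/47)**2 = 2588881/2209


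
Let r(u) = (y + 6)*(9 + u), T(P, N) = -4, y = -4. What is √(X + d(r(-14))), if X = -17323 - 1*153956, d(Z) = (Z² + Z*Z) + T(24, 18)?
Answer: I*√171083 ≈ 413.62*I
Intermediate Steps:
r(u) = 18 + 2*u (r(u) = (-4 + 6)*(9 + u) = 2*(9 + u) = 18 + 2*u)
d(Z) = -4 + 2*Z² (d(Z) = (Z² + Z*Z) - 4 = (Z² + Z²) - 4 = 2*Z² - 4 = -4 + 2*Z²)
X = -171279 (X = -17323 - 153956 = -171279)
√(X + d(r(-14))) = √(-171279 + (-4 + 2*(18 + 2*(-14))²)) = √(-171279 + (-4 + 2*(18 - 28)²)) = √(-171279 + (-4 + 2*(-10)²)) = √(-171279 + (-4 + 2*100)) = √(-171279 + (-4 + 200)) = √(-171279 + 196) = √(-171083) = I*√171083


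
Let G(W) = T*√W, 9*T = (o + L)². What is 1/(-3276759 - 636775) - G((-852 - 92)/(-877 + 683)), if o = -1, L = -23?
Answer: -1/3913534 - 128*√11446/97 ≈ -141.18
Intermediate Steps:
T = 64 (T = (-1 - 23)²/9 = (⅑)*(-24)² = (⅑)*576 = 64)
G(W) = 64*√W
1/(-3276759 - 636775) - G((-852 - 92)/(-877 + 683)) = 1/(-3276759 - 636775) - 64*√((-852 - 92)/(-877 + 683)) = 1/(-3913534) - 64*√(-944/(-194)) = -1/3913534 - 64*√(-944*(-1/194)) = -1/3913534 - 64*√(472/97) = -1/3913534 - 64*2*√11446/97 = -1/3913534 - 128*√11446/97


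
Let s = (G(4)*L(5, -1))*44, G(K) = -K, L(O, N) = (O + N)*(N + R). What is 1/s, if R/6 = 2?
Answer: -1/7744 ≈ -0.00012913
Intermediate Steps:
R = 12 (R = 6*2 = 12)
L(O, N) = (12 + N)*(N + O) (L(O, N) = (O + N)*(N + 12) = (N + O)*(12 + N) = (12 + N)*(N + O))
s = -7744 (s = ((-1*4)*((-1)² + 12*(-1) + 12*5 - 1*5))*44 = -4*(1 - 12 + 60 - 5)*44 = -4*44*44 = -176*44 = -7744)
1/s = 1/(-7744) = -1/7744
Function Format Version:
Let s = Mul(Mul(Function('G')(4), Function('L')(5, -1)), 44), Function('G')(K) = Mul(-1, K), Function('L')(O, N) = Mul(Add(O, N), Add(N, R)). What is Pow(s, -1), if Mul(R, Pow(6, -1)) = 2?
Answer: Rational(-1, 7744) ≈ -0.00012913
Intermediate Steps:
R = 12 (R = Mul(6, 2) = 12)
Function('L')(O, N) = Mul(Add(12, N), Add(N, O)) (Function('L')(O, N) = Mul(Add(O, N), Add(N, 12)) = Mul(Add(N, O), Add(12, N)) = Mul(Add(12, N), Add(N, O)))
s = -7744 (s = Mul(Mul(Mul(-1, 4), Add(Pow(-1, 2), Mul(12, -1), Mul(12, 5), Mul(-1, 5))), 44) = Mul(Mul(-4, Add(1, -12, 60, -5)), 44) = Mul(Mul(-4, 44), 44) = Mul(-176, 44) = -7744)
Pow(s, -1) = Pow(-7744, -1) = Rational(-1, 7744)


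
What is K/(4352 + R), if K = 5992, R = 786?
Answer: 428/367 ≈ 1.1662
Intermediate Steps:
K/(4352 + R) = 5992/(4352 + 786) = 5992/5138 = 5992*(1/5138) = 428/367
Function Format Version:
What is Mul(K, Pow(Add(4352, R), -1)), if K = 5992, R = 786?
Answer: Rational(428, 367) ≈ 1.1662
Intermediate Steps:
Mul(K, Pow(Add(4352, R), -1)) = Mul(5992, Pow(Add(4352, 786), -1)) = Mul(5992, Pow(5138, -1)) = Mul(5992, Rational(1, 5138)) = Rational(428, 367)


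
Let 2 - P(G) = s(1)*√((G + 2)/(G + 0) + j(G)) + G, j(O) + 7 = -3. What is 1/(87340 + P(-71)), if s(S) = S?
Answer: 6206323/542513313040 + I*√45511/542513313040 ≈ 1.144e-5 + 3.9323e-10*I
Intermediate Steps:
j(O) = -10 (j(O) = -7 - 3 = -10)
P(G) = 2 - G - √(-10 + (2 + G)/G) (P(G) = 2 - (1*√((G + 2)/(G + 0) - 10) + G) = 2 - (1*√((2 + G)/G - 10) + G) = 2 - (1*√(-10 + (2 + G)/G) + G) = 2 - (√(-10 + (2 + G)/G) + G) = 2 - (G + √(-10 + (2 + G)/G)) = 2 + (-G - √(-10 + (2 + G)/G)) = 2 - G - √(-10 + (2 + G)/G))
1/(87340 + P(-71)) = 1/(87340 + (2 - 1*(-71) - √(-9 + 2/(-71)))) = 1/(87340 + (2 + 71 - √(-9 + 2*(-1/71)))) = 1/(87340 + (2 + 71 - √(-9 - 2/71))) = 1/(87340 + (2 + 71 - √(-641/71))) = 1/(87340 + (2 + 71 - I*√45511/71)) = 1/(87340 + (73 - I*√45511/71)) = 1/(87413 - I*√45511/71)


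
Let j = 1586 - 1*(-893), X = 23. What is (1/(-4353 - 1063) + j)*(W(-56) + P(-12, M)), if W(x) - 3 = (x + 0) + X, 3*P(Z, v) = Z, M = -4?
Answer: -228246471/2708 ≈ -84286.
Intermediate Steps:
P(Z, v) = Z/3
j = 2479 (j = 1586 + 893 = 2479)
W(x) = 26 + x (W(x) = 3 + ((x + 0) + 23) = 3 + (x + 23) = 3 + (23 + x) = 26 + x)
(1/(-4353 - 1063) + j)*(W(-56) + P(-12, M)) = (1/(-4353 - 1063) + 2479)*((26 - 56) + (⅓)*(-12)) = (1/(-5416) + 2479)*(-30 - 4) = (-1/5416 + 2479)*(-34) = (13426263/5416)*(-34) = -228246471/2708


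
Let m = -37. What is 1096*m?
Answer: -40552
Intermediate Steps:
1096*m = 1096*(-37) = -40552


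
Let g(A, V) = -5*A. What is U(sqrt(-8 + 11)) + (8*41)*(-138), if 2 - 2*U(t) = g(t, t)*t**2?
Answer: -45263 + 15*sqrt(3)/2 ≈ -45250.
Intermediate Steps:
U(t) = 1 + 5*t**3/2 (U(t) = 1 - (-5*t)*t**2/2 = 1 - (-5)*t**3/2 = 1 + 5*t**3/2)
U(sqrt(-8 + 11)) + (8*41)*(-138) = (1 + 5*(sqrt(-8 + 11))**3/2) + (8*41)*(-138) = (1 + 5*(sqrt(3))**3/2) + 328*(-138) = (1 + 5*(3*sqrt(3))/2) - 45264 = (1 + 15*sqrt(3)/2) - 45264 = -45263 + 15*sqrt(3)/2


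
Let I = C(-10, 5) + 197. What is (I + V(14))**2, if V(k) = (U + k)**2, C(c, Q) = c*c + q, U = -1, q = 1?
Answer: 218089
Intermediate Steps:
C(c, Q) = 1 + c**2 (C(c, Q) = c*c + 1 = c**2 + 1 = 1 + c**2)
V(k) = (-1 + k)**2
I = 298 (I = (1 + (-10)**2) + 197 = (1 + 100) + 197 = 101 + 197 = 298)
(I + V(14))**2 = (298 + (-1 + 14)**2)**2 = (298 + 13**2)**2 = (298 + 169)**2 = 467**2 = 218089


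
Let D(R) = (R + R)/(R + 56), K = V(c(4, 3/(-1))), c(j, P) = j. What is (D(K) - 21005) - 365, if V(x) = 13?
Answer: -1474504/69 ≈ -21370.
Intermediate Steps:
K = 13
D(R) = 2*R/(56 + R) (D(R) = (2*R)/(56 + R) = 2*R/(56 + R))
(D(K) - 21005) - 365 = (2*13/(56 + 13) - 21005) - 365 = (2*13/69 - 21005) - 365 = (2*13*(1/69) - 21005) - 365 = (26/69 - 21005) - 365 = -1449319/69 - 365 = -1474504/69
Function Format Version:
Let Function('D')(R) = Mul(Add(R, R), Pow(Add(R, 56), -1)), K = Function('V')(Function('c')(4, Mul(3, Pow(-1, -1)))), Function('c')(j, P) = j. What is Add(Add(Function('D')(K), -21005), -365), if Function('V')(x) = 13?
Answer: Rational(-1474504, 69) ≈ -21370.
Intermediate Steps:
K = 13
Function('D')(R) = Mul(2, R, Pow(Add(56, R), -1)) (Function('D')(R) = Mul(Mul(2, R), Pow(Add(56, R), -1)) = Mul(2, R, Pow(Add(56, R), -1)))
Add(Add(Function('D')(K), -21005), -365) = Add(Add(Mul(2, 13, Pow(Add(56, 13), -1)), -21005), -365) = Add(Add(Mul(2, 13, Pow(69, -1)), -21005), -365) = Add(Add(Mul(2, 13, Rational(1, 69)), -21005), -365) = Add(Add(Rational(26, 69), -21005), -365) = Add(Rational(-1449319, 69), -365) = Rational(-1474504, 69)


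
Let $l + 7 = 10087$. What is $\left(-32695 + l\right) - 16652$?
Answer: $-39267$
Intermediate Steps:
$l = 10080$ ($l = -7 + 10087 = 10080$)
$\left(-32695 + l\right) - 16652 = \left(-32695 + 10080\right) - 16652 = -22615 - 16652 = -39267$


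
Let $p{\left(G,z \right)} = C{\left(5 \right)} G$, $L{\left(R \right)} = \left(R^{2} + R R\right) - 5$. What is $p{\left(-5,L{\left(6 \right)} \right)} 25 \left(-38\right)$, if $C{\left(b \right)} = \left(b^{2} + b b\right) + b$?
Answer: $261250$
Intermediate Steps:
$L{\left(R \right)} = -5 + 2 R^{2}$ ($L{\left(R \right)} = \left(R^{2} + R^{2}\right) - 5 = 2 R^{2} - 5 = -5 + 2 R^{2}$)
$C{\left(b \right)} = b + 2 b^{2}$ ($C{\left(b \right)} = \left(b^{2} + b^{2}\right) + b = 2 b^{2} + b = b + 2 b^{2}$)
$p{\left(G,z \right)} = 55 G$ ($p{\left(G,z \right)} = 5 \left(1 + 2 \cdot 5\right) G = 5 \left(1 + 10\right) G = 5 \cdot 11 G = 55 G$)
$p{\left(-5,L{\left(6 \right)} \right)} 25 \left(-38\right) = 55 \left(-5\right) 25 \left(-38\right) = \left(-275\right) 25 \left(-38\right) = \left(-6875\right) \left(-38\right) = 261250$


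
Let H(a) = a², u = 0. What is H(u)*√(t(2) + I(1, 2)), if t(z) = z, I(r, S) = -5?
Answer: 0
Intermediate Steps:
H(u)*√(t(2) + I(1, 2)) = 0²*√(2 - 5) = 0*√(-3) = 0*(I*√3) = 0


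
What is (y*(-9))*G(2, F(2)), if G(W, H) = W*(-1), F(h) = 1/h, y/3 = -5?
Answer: -270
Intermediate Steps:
y = -15 (y = 3*(-5) = -15)
G(W, H) = -W
(y*(-9))*G(2, F(2)) = (-15*(-9))*(-1*2) = 135*(-2) = -270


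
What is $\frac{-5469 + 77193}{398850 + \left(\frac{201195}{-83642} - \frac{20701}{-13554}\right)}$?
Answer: $\frac{146245193172}{813253121327} \approx 0.17983$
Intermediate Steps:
$\frac{-5469 + 77193}{398850 + \left(\frac{201195}{-83642} - \frac{20701}{-13554}\right)} = \frac{71724}{398850 + \left(201195 \left(- \frac{1}{83642}\right) - - \frac{20701}{13554}\right)} = \frac{71724}{398850 + \left(- \frac{201195}{83642} + \frac{20701}{13554}\right)} = \frac{71724}{398850 - \frac{248880997}{283420917}} = \frac{71724}{\frac{113042183864453}{283420917}} = 71724 \cdot \frac{283420917}{113042183864453} = \frac{146245193172}{813253121327}$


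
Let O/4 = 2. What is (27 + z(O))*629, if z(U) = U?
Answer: 22015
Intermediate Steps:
O = 8 (O = 4*2 = 8)
(27 + z(O))*629 = (27 + 8)*629 = 35*629 = 22015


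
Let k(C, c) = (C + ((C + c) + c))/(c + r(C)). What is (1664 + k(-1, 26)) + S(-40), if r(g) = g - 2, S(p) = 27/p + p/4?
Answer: 1523059/920 ≈ 1655.5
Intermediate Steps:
S(p) = 27/p + p/4 (S(p) = 27/p + p*(¼) = 27/p + p/4)
r(g) = -2 + g
k(C, c) = (2*C + 2*c)/(-2 + C + c) (k(C, c) = (C + ((C + c) + c))/(c + (-2 + C)) = (C + (C + 2*c))/(-2 + C + c) = (2*C + 2*c)/(-2 + C + c))
(1664 + k(-1, 26)) + S(-40) = (1664 + 2*(-1 + 26)/(-2 - 1 + 26)) + (27/(-40) + (¼)*(-40)) = (1664 + 2*25/23) + (27*(-1/40) - 10) = (1664 + 2*(1/23)*25) + (-27/40 - 10) = (1664 + 50/23) - 427/40 = 38322/23 - 427/40 = 1523059/920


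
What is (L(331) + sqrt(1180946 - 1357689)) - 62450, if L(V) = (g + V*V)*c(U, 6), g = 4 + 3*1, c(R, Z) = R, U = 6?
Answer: 594958 + 7*I*sqrt(3607) ≈ 5.9496e+5 + 420.41*I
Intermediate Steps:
g = 7 (g = 4 + 3 = 7)
L(V) = 42 + 6*V**2 (L(V) = (7 + V*V)*6 = (7 + V**2)*6 = 42 + 6*V**2)
(L(331) + sqrt(1180946 - 1357689)) - 62450 = ((42 + 6*331**2) + sqrt(1180946 - 1357689)) - 62450 = ((42 + 6*109561) + sqrt(-176743)) - 62450 = ((42 + 657366) + 7*I*sqrt(3607)) - 62450 = (657408 + 7*I*sqrt(3607)) - 62450 = 594958 + 7*I*sqrt(3607)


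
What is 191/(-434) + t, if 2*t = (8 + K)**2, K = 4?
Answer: 31057/434 ≈ 71.560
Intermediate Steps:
t = 72 (t = (8 + 4)**2/2 = (1/2)*12**2 = (1/2)*144 = 72)
191/(-434) + t = 191/(-434) + 72 = 191*(-1/434) + 72 = -191/434 + 72 = 31057/434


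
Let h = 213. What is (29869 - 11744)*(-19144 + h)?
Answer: -343124375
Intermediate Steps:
(29869 - 11744)*(-19144 + h) = (29869 - 11744)*(-19144 + 213) = 18125*(-18931) = -343124375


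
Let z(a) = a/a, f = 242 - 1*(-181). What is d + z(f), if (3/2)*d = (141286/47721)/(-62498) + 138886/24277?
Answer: 47529774451615/9873457195509 ≈ 4.8139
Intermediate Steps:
f = 423 (f = 242 + 181 = 423)
z(a) = 1
d = 37656317256106/9873457195509 (d = 2*((141286/47721)/(-62498) + 138886/24277)/3 = 2*((141286*(1/47721))*(-1/62498) + 138886*(1/24277))/3 = 2*((141286/47721)*(-1/62498) + 12626/2207)/3 = 2*(-70643/1491233529 + 12626/2207)/3 = (⅔)*(18828158628053/3291152398503) = 37656317256106/9873457195509 ≈ 3.8139)
d + z(f) = 37656317256106/9873457195509 + 1 = 47529774451615/9873457195509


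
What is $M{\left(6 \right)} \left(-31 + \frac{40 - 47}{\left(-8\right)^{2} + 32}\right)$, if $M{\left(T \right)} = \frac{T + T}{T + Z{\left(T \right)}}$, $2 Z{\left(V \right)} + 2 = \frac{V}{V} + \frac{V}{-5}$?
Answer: $- \frac{14915}{196} \approx -76.097$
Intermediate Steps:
$Z{\left(V \right)} = - \frac{1}{2} - \frac{V}{10}$ ($Z{\left(V \right)} = -1 + \frac{\frac{V}{V} + \frac{V}{-5}}{2} = -1 + \frac{1 + V \left(- \frac{1}{5}\right)}{2} = -1 + \frac{1 - \frac{V}{5}}{2} = -1 - \left(- \frac{1}{2} + \frac{V}{10}\right) = - \frac{1}{2} - \frac{V}{10}$)
$M{\left(T \right)} = \frac{2 T}{- \frac{1}{2} + \frac{9 T}{10}}$ ($M{\left(T \right)} = \frac{T + T}{T - \left(\frac{1}{2} + \frac{T}{10}\right)} = \frac{2 T}{- \frac{1}{2} + \frac{9 T}{10}}$)
$M{\left(6 \right)} \left(-31 + \frac{40 - 47}{\left(-8\right)^{2} + 32}\right) = 20 \cdot 6 \frac{1}{-5 + 9 \cdot 6} \left(-31 + \frac{40 - 47}{\left(-8\right)^{2} + 32}\right) = 20 \cdot 6 \frac{1}{-5 + 54} \left(-31 - \frac{7}{64 + 32}\right) = 20 \cdot 6 \cdot \frac{1}{49} \left(-31 - \frac{7}{96}\right) = \frac{120 \left(-31 - \frac{7}{96}\right)}{49} = \frac{120}{49} \left(- \frac{2983}{96}\right) = - \frac{14915}{196}$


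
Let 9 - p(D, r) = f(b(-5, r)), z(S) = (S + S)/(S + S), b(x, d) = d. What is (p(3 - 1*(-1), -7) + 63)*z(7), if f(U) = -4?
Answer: 76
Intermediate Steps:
z(S) = 1 (z(S) = (2*S)/((2*S)) = (2*S)*(1/(2*S)) = 1)
p(D, r) = 13 (p(D, r) = 9 - 1*(-4) = 9 + 4 = 13)
(p(3 - 1*(-1), -7) + 63)*z(7) = (13 + 63)*1 = 76*1 = 76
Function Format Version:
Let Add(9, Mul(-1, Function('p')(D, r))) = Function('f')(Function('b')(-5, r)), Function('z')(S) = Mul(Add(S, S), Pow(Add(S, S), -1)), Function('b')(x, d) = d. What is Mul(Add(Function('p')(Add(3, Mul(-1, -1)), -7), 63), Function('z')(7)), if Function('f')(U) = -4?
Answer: 76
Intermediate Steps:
Function('z')(S) = 1 (Function('z')(S) = Mul(Mul(2, S), Pow(Mul(2, S), -1)) = Mul(Mul(2, S), Mul(Rational(1, 2), Pow(S, -1))) = 1)
Function('p')(D, r) = 13 (Function('p')(D, r) = Add(9, Mul(-1, -4)) = Add(9, 4) = 13)
Mul(Add(Function('p')(Add(3, Mul(-1, -1)), -7), 63), Function('z')(7)) = Mul(Add(13, 63), 1) = Mul(76, 1) = 76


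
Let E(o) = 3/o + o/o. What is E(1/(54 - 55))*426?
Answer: -852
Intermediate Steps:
E(o) = 1 + 3/o (E(o) = 3/o + 1 = 1 + 3/o)
E(1/(54 - 55))*426 = ((3 + 1/(54 - 55))/(1/(54 - 55)))*426 = ((3 + 1/(-1))/(1/(-1)))*426 = ((3 - 1)/(-1))*426 = -1*2*426 = -2*426 = -852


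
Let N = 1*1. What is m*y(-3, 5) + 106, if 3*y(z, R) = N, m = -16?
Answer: 302/3 ≈ 100.67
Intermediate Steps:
N = 1
y(z, R) = 1/3 (y(z, R) = (1/3)*1 = 1/3)
m*y(-3, 5) + 106 = -16*1/3 + 106 = -16/3 + 106 = 302/3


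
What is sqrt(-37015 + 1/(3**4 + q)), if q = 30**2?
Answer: I*sqrt(3957976826)/327 ≈ 192.39*I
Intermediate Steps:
q = 900
sqrt(-37015 + 1/(3**4 + q)) = sqrt(-37015 + 1/(3**4 + 900)) = sqrt(-37015 + 1/(81 + 900)) = sqrt(-37015 + 1/981) = sqrt(-36311714/981) = I*sqrt(3957976826)/327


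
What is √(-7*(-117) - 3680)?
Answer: I*√2861 ≈ 53.488*I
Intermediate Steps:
√(-7*(-117) - 3680) = √(819 - 3680) = √(-2861) = I*√2861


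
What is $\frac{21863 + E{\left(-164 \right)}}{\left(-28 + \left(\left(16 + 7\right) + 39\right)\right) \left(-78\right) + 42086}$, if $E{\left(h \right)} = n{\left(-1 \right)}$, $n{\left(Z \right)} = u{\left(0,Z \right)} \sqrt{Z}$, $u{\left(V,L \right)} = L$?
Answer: $\frac{21863}{39434} - \frac{i}{39434} \approx 0.55442 - 2.5359 \cdot 10^{-5} i$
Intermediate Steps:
$n{\left(Z \right)} = Z^{\frac{3}{2}}$ ($n{\left(Z \right)} = Z \sqrt{Z} = Z^{\frac{3}{2}}$)
$E{\left(h \right)} = - i$ ($E{\left(h \right)} = \left(-1\right)^{\frac{3}{2}} = - i$)
$\frac{21863 + E{\left(-164 \right)}}{\left(-28 + \left(\left(16 + 7\right) + 39\right)\right) \left(-78\right) + 42086} = \frac{21863 - i}{\left(-28 + \left(\left(16 + 7\right) + 39\right)\right) \left(-78\right) + 42086} = \frac{21863 - i}{\left(-28 + \left(23 + 39\right)\right) \left(-78\right) + 42086} = \frac{21863 - i}{\left(-28 + 62\right) \left(-78\right) + 42086} = \frac{21863 - i}{34 \left(-78\right) + 42086} = \frac{21863 - i}{-2652 + 42086} = \frac{21863 - i}{39434} = \left(21863 - i\right) \frac{1}{39434} = \frac{21863}{39434} - \frac{i}{39434}$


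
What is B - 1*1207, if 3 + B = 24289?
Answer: 23079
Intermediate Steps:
B = 24286 (B = -3 + 24289 = 24286)
B - 1*1207 = 24286 - 1*1207 = 24286 - 1207 = 23079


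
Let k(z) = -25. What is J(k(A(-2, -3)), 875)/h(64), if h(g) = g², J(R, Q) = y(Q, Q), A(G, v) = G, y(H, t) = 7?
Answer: 7/4096 ≈ 0.0017090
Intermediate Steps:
J(R, Q) = 7
J(k(A(-2, -3)), 875)/h(64) = 7/(64²) = 7/4096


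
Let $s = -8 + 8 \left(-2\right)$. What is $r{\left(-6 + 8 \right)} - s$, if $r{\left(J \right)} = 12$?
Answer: $36$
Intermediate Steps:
$s = -24$ ($s = -8 - 16 = -24$)
$r{\left(-6 + 8 \right)} - s = 12 - -24 = 12 + 24 = 36$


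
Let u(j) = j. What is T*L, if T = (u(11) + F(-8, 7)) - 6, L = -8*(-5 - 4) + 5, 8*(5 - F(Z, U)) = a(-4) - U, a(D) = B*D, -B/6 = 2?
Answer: 3003/8 ≈ 375.38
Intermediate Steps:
B = -12 (B = -6*2 = -12)
a(D) = -12*D
F(Z, U) = -1 + U/8 (F(Z, U) = 5 - (-12*(-4) - U)/8 = 5 - (48 - U)/8 = 5 + (-6 + U/8) = -1 + U/8)
L = 77 (L = -8*(-9) + 5 = 72 + 5 = 77)
T = 39/8 (T = (11 + (-1 + (⅛)*7)) - 6 = (11 + (-1 + 7/8)) - 6 = (11 - ⅛) - 6 = 87/8 - 6 = 39/8 ≈ 4.8750)
T*L = (39/8)*77 = 3003/8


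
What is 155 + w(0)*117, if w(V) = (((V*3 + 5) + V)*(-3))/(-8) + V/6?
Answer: 2995/8 ≈ 374.38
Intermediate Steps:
w(V) = 15/8 + 5*V/3 (w(V) = (((3*V + 5) + V)*(-3))*(-1/8) + V*(1/6) = (((5 + 3*V) + V)*(-3))*(-1/8) + V/6 = ((5 + 4*V)*(-3))*(-1/8) + V/6 = (-15 - 12*V)*(-1/8) + V/6 = (15/8 + 3*V/2) + V/6 = 15/8 + 5*V/3)
155 + w(0)*117 = 155 + (15/8 + (5/3)*0)*117 = 155 + (15/8 + 0)*117 = 155 + (15/8)*117 = 155 + 1755/8 = 2995/8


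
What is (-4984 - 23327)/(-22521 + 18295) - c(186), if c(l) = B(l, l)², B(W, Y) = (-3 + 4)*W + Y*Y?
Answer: -5112562048113/4226 ≈ -1.2098e+9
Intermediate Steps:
B(W, Y) = W + Y² (B(W, Y) = 1*W + Y² = W + Y²)
c(l) = (l + l²)²
(-4984 - 23327)/(-22521 + 18295) - c(186) = (-4984 - 23327)/(-22521 + 18295) - 186²*(1 + 186)² = -28311/(-4226) - 34596*187² = -28311*(-1/4226) - 34596*34969 = 28311/4226 - 1*1209787524 = 28311/4226 - 1209787524 = -5112562048113/4226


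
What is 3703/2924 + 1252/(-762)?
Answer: -419581/1114044 ≈ -0.37663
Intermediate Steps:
3703/2924 + 1252/(-762) = 3703*(1/2924) + 1252*(-1/762) = 3703/2924 - 626/381 = -419581/1114044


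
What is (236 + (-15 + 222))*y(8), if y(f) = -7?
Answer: -3101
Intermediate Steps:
(236 + (-15 + 222))*y(8) = (236 + (-15 + 222))*(-7) = (236 + 207)*(-7) = 443*(-7) = -3101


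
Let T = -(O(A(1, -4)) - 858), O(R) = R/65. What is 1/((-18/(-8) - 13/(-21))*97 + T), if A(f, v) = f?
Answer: 5460/6204101 ≈ 0.00088006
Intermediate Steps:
O(R) = R/65 (O(R) = R*(1/65) = R/65)
T = 55769/65 (T = -((1/65)*1 - 858) = -(1/65 - 858) = -1*(-55769/65) = 55769/65 ≈ 857.98)
1/((-18/(-8) - 13/(-21))*97 + T) = 1/((-18/(-8) - 13/(-21))*97 + 55769/65) = 1/((-18*(-⅛) - 13*(-1/21))*97 + 55769/65) = 1/((9/4 + 13/21)*97 + 55769/65) = 1/((241/84)*97 + 55769/65) = 1/(23377/84 + 55769/65) = 1/(6204101/5460) = 5460/6204101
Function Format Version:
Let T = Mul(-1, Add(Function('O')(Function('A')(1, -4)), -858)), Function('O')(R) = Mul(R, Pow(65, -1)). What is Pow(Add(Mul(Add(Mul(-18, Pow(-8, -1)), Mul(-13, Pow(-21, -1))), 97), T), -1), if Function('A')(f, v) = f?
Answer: Rational(5460, 6204101) ≈ 0.00088006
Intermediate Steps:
Function('O')(R) = Mul(Rational(1, 65), R) (Function('O')(R) = Mul(R, Rational(1, 65)) = Mul(Rational(1, 65), R))
T = Rational(55769, 65) (T = Mul(-1, Add(Mul(Rational(1, 65), 1), -858)) = Mul(-1, Add(Rational(1, 65), -858)) = Mul(-1, Rational(-55769, 65)) = Rational(55769, 65) ≈ 857.98)
Pow(Add(Mul(Add(Mul(-18, Pow(-8, -1)), Mul(-13, Pow(-21, -1))), 97), T), -1) = Pow(Add(Mul(Add(Mul(-18, Pow(-8, -1)), Mul(-13, Pow(-21, -1))), 97), Rational(55769, 65)), -1) = Pow(Add(Mul(Add(Mul(-18, Rational(-1, 8)), Mul(-13, Rational(-1, 21))), 97), Rational(55769, 65)), -1) = Pow(Add(Mul(Add(Rational(9, 4), Rational(13, 21)), 97), Rational(55769, 65)), -1) = Pow(Add(Mul(Rational(241, 84), 97), Rational(55769, 65)), -1) = Pow(Add(Rational(23377, 84), Rational(55769, 65)), -1) = Pow(Rational(6204101, 5460), -1) = Rational(5460, 6204101)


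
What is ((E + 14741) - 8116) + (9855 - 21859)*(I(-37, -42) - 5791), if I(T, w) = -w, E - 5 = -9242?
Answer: 69008384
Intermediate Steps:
E = -9237 (E = 5 - 9242 = -9237)
((E + 14741) - 8116) + (9855 - 21859)*(I(-37, -42) - 5791) = ((-9237 + 14741) - 8116) + (9855 - 21859)*(-1*(-42) - 5791) = (5504 - 8116) - 12004*(42 - 5791) = -2612 - 12004*(-5749) = -2612 + 69010996 = 69008384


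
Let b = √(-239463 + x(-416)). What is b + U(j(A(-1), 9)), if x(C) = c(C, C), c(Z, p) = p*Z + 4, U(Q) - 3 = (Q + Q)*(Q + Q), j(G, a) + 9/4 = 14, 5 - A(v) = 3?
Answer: 2221/4 + I*√66403 ≈ 555.25 + 257.69*I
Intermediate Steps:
A(v) = 2 (A(v) = 5 - 1*3 = 5 - 3 = 2)
j(G, a) = 47/4 (j(G, a) = -9/4 + 14 = 47/4)
U(Q) = 3 + 4*Q² (U(Q) = 3 + (Q + Q)*(Q + Q) = 3 + (2*Q)*(2*Q) = 3 + 4*Q²)
c(Z, p) = 4 + Z*p (c(Z, p) = Z*p + 4 = 4 + Z*p)
x(C) = 4 + C² (x(C) = 4 + C*C = 4 + C²)
b = I*√66403 (b = √(-239463 + (4 + (-416)²)) = √(-239463 + (4 + 173056)) = √(-239463 + 173060) = √(-66403) = I*√66403 ≈ 257.69*I)
b + U(j(A(-1), 9)) = I*√66403 + (3 + 4*(47/4)²) = I*√66403 + (3 + 4*(2209/16)) = I*√66403 + (3 + 2209/4) = I*√66403 + 2221/4 = 2221/4 + I*√66403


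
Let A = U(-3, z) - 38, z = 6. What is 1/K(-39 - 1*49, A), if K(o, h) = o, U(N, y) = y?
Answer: -1/88 ≈ -0.011364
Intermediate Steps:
A = -32 (A = 6 - 38 = -32)
1/K(-39 - 1*49, A) = 1/(-39 - 1*49) = 1/(-39 - 49) = 1/(-88) = -1/88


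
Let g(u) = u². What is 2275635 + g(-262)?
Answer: 2344279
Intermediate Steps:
2275635 + g(-262) = 2275635 + (-262)² = 2275635 + 68644 = 2344279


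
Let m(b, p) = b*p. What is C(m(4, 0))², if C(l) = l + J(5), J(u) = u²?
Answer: 625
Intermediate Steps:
C(l) = 25 + l (C(l) = l + 5² = l + 25 = 25 + l)
C(m(4, 0))² = (25 + 4*0)² = (25 + 0)² = 25² = 625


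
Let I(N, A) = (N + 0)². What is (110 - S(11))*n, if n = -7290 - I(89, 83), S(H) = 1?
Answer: -1657999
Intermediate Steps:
I(N, A) = N²
n = -15211 (n = -7290 - 1*89² = -7290 - 1*7921 = -7290 - 7921 = -15211)
(110 - S(11))*n = (110 - 1*1)*(-15211) = (110 - 1)*(-15211) = 109*(-15211) = -1657999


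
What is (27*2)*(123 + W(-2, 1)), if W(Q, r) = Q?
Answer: 6534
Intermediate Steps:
(27*2)*(123 + W(-2, 1)) = (27*2)*(123 - 2) = 54*121 = 6534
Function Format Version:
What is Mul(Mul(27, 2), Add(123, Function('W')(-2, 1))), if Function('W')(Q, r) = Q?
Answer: 6534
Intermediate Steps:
Mul(Mul(27, 2), Add(123, Function('W')(-2, 1))) = Mul(Mul(27, 2), Add(123, -2)) = Mul(54, 121) = 6534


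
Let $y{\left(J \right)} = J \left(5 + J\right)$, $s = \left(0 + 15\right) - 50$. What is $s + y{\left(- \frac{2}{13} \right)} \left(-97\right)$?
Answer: $\frac{6307}{169} \approx 37.32$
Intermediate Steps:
$s = -35$ ($s = 15 - 50 = -35$)
$s + y{\left(- \frac{2}{13} \right)} \left(-97\right) = -35 + - \frac{2}{13} \left(5 - \frac{2}{13}\right) \left(-97\right) = -35 + \left(-2\right) \frac{1}{13} \left(5 - \frac{2}{13}\right) \left(-97\right) = -35 + - \frac{2 \left(5 - \frac{2}{13}\right)}{13} \left(-97\right) = -35 + \left(- \frac{2}{13}\right) \frac{63}{13} \left(-97\right) = -35 - - \frac{12222}{169} = -35 + \frac{12222}{169} = \frac{6307}{169}$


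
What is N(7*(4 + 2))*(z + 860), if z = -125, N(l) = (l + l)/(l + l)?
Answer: 735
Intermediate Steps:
N(l) = 1 (N(l) = (2*l)/((2*l)) = (2*l)*(1/(2*l)) = 1)
N(7*(4 + 2))*(z + 860) = 1*(-125 + 860) = 1*735 = 735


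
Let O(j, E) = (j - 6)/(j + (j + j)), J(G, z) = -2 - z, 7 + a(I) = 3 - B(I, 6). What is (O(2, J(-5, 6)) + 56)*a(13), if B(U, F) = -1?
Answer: -166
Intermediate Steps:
a(I) = -3 (a(I) = -7 + (3 - 1*(-1)) = -7 + (3 + 1) = -7 + 4 = -3)
O(j, E) = (-6 + j)/(3*j) (O(j, E) = (-6 + j)/(j + 2*j) = (-6 + j)/((3*j)) = (-6 + j)*(1/(3*j)) = (-6 + j)/(3*j))
(O(2, J(-5, 6)) + 56)*a(13) = ((1/3)*(-6 + 2)/2 + 56)*(-3) = ((1/3)*(1/2)*(-4) + 56)*(-3) = (-2/3 + 56)*(-3) = (166/3)*(-3) = -166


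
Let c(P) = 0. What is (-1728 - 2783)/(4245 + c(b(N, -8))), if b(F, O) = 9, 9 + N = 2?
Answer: -4511/4245 ≈ -1.0627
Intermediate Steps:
N = -7 (N = -9 + 2 = -7)
(-1728 - 2783)/(4245 + c(b(N, -8))) = (-1728 - 2783)/(4245 + 0) = -4511/4245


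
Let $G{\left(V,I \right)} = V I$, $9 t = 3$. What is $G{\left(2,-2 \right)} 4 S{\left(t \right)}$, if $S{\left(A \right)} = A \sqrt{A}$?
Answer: $- \frac{16 \sqrt{3}}{9} \approx -3.0792$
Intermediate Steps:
$t = \frac{1}{3}$ ($t = \frac{1}{9} \cdot 3 = \frac{1}{3} \approx 0.33333$)
$G{\left(V,I \right)} = I V$
$S{\left(A \right)} = A^{\frac{3}{2}}$
$G{\left(2,-2 \right)} 4 S{\left(t \right)} = \frac{\left(-2\right) 2 \cdot 4}{3 \sqrt{3}} = \left(-4\right) 4 \frac{\sqrt{3}}{9} = - 16 \frac{\sqrt{3}}{9} = - \frac{16 \sqrt{3}}{9}$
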